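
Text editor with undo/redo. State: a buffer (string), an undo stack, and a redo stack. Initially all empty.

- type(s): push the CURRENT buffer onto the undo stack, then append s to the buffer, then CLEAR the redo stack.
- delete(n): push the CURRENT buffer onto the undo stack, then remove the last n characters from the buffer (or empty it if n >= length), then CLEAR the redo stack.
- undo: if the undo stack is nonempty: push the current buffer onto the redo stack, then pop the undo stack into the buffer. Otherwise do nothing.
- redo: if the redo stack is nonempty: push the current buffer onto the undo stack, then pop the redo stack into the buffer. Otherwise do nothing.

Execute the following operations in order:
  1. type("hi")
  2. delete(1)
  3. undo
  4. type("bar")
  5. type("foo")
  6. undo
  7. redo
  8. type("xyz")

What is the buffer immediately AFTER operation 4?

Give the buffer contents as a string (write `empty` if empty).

Answer: hibar

Derivation:
After op 1 (type): buf='hi' undo_depth=1 redo_depth=0
After op 2 (delete): buf='h' undo_depth=2 redo_depth=0
After op 3 (undo): buf='hi' undo_depth=1 redo_depth=1
After op 4 (type): buf='hibar' undo_depth=2 redo_depth=0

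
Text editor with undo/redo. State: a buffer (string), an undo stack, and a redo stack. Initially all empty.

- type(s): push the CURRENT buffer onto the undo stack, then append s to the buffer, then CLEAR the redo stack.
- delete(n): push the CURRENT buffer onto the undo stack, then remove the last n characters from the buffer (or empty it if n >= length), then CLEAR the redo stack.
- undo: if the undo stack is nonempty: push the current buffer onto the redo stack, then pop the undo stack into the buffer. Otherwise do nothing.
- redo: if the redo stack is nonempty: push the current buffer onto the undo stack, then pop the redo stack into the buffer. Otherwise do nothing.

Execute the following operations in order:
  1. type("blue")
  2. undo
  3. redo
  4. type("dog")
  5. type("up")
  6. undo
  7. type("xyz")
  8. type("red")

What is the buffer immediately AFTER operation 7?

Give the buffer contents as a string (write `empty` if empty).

After op 1 (type): buf='blue' undo_depth=1 redo_depth=0
After op 2 (undo): buf='(empty)' undo_depth=0 redo_depth=1
After op 3 (redo): buf='blue' undo_depth=1 redo_depth=0
After op 4 (type): buf='bluedog' undo_depth=2 redo_depth=0
After op 5 (type): buf='bluedogup' undo_depth=3 redo_depth=0
After op 6 (undo): buf='bluedog' undo_depth=2 redo_depth=1
After op 7 (type): buf='bluedogxyz' undo_depth=3 redo_depth=0

Answer: bluedogxyz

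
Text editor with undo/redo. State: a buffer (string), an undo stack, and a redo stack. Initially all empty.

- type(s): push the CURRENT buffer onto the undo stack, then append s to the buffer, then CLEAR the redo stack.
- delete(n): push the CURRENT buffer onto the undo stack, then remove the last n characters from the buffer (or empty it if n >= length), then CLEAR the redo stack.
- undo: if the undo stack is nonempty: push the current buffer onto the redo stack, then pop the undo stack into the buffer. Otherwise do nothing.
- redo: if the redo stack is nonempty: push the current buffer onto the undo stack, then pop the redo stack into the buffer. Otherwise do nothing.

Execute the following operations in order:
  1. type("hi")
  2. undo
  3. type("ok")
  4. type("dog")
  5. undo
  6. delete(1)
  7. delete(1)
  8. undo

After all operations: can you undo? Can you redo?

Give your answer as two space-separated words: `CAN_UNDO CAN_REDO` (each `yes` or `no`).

Answer: yes yes

Derivation:
After op 1 (type): buf='hi' undo_depth=1 redo_depth=0
After op 2 (undo): buf='(empty)' undo_depth=0 redo_depth=1
After op 3 (type): buf='ok' undo_depth=1 redo_depth=0
After op 4 (type): buf='okdog' undo_depth=2 redo_depth=0
After op 5 (undo): buf='ok' undo_depth=1 redo_depth=1
After op 6 (delete): buf='o' undo_depth=2 redo_depth=0
After op 7 (delete): buf='(empty)' undo_depth=3 redo_depth=0
After op 8 (undo): buf='o' undo_depth=2 redo_depth=1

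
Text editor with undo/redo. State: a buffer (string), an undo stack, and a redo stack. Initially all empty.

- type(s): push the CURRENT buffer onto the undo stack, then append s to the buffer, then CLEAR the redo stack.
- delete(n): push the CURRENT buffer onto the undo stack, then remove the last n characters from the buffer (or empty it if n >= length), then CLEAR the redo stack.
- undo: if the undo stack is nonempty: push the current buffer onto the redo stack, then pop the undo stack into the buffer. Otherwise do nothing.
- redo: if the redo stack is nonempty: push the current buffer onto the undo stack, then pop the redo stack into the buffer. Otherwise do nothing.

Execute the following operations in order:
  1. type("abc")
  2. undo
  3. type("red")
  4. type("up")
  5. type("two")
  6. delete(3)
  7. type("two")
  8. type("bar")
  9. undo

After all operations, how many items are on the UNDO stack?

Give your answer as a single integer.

Answer: 5

Derivation:
After op 1 (type): buf='abc' undo_depth=1 redo_depth=0
After op 2 (undo): buf='(empty)' undo_depth=0 redo_depth=1
After op 3 (type): buf='red' undo_depth=1 redo_depth=0
After op 4 (type): buf='redup' undo_depth=2 redo_depth=0
After op 5 (type): buf='reduptwo' undo_depth=3 redo_depth=0
After op 6 (delete): buf='redup' undo_depth=4 redo_depth=0
After op 7 (type): buf='reduptwo' undo_depth=5 redo_depth=0
After op 8 (type): buf='reduptwobar' undo_depth=6 redo_depth=0
After op 9 (undo): buf='reduptwo' undo_depth=5 redo_depth=1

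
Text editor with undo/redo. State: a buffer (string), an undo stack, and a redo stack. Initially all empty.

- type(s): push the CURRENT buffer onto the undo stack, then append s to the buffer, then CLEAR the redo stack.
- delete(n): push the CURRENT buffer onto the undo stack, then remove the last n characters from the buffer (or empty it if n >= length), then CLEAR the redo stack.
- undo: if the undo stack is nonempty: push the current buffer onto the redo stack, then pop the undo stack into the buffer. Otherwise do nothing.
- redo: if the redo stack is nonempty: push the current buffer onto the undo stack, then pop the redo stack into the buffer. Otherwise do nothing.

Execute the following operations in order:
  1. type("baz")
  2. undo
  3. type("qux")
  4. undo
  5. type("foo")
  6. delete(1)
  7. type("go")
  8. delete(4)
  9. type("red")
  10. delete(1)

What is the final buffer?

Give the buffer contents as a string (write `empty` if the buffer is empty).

After op 1 (type): buf='baz' undo_depth=1 redo_depth=0
After op 2 (undo): buf='(empty)' undo_depth=0 redo_depth=1
After op 3 (type): buf='qux' undo_depth=1 redo_depth=0
After op 4 (undo): buf='(empty)' undo_depth=0 redo_depth=1
After op 5 (type): buf='foo' undo_depth=1 redo_depth=0
After op 6 (delete): buf='fo' undo_depth=2 redo_depth=0
After op 7 (type): buf='fogo' undo_depth=3 redo_depth=0
After op 8 (delete): buf='(empty)' undo_depth=4 redo_depth=0
After op 9 (type): buf='red' undo_depth=5 redo_depth=0
After op 10 (delete): buf='re' undo_depth=6 redo_depth=0

Answer: re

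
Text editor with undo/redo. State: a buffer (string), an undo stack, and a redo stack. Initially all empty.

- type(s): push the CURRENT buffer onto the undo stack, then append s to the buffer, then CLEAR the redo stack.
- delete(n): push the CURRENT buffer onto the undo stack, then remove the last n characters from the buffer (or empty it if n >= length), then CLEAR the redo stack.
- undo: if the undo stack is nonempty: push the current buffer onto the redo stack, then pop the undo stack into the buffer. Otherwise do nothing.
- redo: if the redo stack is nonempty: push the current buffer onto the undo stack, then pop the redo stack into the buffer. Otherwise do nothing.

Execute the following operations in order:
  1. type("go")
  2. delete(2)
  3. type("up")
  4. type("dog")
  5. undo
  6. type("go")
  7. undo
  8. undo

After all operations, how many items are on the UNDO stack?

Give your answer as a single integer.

After op 1 (type): buf='go' undo_depth=1 redo_depth=0
After op 2 (delete): buf='(empty)' undo_depth=2 redo_depth=0
After op 3 (type): buf='up' undo_depth=3 redo_depth=0
After op 4 (type): buf='updog' undo_depth=4 redo_depth=0
After op 5 (undo): buf='up' undo_depth=3 redo_depth=1
After op 6 (type): buf='upgo' undo_depth=4 redo_depth=0
After op 7 (undo): buf='up' undo_depth=3 redo_depth=1
After op 8 (undo): buf='(empty)' undo_depth=2 redo_depth=2

Answer: 2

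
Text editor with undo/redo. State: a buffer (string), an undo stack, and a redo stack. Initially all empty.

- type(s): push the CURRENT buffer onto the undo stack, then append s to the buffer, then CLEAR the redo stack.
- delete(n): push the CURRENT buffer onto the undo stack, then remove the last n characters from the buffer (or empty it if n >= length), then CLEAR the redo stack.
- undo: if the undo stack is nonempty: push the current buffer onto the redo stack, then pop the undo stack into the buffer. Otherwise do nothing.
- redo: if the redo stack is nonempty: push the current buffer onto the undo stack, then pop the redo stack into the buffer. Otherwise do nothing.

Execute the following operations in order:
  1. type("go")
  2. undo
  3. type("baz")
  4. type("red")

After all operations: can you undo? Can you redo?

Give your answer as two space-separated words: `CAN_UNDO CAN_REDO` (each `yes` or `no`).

Answer: yes no

Derivation:
After op 1 (type): buf='go' undo_depth=1 redo_depth=0
After op 2 (undo): buf='(empty)' undo_depth=0 redo_depth=1
After op 3 (type): buf='baz' undo_depth=1 redo_depth=0
After op 4 (type): buf='bazred' undo_depth=2 redo_depth=0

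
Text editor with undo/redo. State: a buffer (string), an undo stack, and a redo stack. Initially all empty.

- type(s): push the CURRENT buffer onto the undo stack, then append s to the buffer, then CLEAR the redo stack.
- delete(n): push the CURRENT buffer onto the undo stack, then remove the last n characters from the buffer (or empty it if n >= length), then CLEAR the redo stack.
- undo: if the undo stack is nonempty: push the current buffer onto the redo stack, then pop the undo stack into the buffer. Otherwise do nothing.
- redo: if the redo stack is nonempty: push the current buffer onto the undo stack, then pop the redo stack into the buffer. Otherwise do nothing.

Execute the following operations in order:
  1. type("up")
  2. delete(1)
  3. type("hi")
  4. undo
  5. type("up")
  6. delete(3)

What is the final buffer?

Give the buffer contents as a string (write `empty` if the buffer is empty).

After op 1 (type): buf='up' undo_depth=1 redo_depth=0
After op 2 (delete): buf='u' undo_depth=2 redo_depth=0
After op 3 (type): buf='uhi' undo_depth=3 redo_depth=0
After op 4 (undo): buf='u' undo_depth=2 redo_depth=1
After op 5 (type): buf='uup' undo_depth=3 redo_depth=0
After op 6 (delete): buf='(empty)' undo_depth=4 redo_depth=0

Answer: empty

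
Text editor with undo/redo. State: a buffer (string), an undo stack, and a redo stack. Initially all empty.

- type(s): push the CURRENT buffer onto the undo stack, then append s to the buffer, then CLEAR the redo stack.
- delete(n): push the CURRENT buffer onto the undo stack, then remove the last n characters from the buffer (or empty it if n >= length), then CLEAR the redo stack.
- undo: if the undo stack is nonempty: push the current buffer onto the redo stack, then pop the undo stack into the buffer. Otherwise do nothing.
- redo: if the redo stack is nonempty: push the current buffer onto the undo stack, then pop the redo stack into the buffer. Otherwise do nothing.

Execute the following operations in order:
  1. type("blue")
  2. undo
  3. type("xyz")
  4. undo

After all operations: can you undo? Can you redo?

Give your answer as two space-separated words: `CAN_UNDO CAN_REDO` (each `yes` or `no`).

After op 1 (type): buf='blue' undo_depth=1 redo_depth=0
After op 2 (undo): buf='(empty)' undo_depth=0 redo_depth=1
After op 3 (type): buf='xyz' undo_depth=1 redo_depth=0
After op 4 (undo): buf='(empty)' undo_depth=0 redo_depth=1

Answer: no yes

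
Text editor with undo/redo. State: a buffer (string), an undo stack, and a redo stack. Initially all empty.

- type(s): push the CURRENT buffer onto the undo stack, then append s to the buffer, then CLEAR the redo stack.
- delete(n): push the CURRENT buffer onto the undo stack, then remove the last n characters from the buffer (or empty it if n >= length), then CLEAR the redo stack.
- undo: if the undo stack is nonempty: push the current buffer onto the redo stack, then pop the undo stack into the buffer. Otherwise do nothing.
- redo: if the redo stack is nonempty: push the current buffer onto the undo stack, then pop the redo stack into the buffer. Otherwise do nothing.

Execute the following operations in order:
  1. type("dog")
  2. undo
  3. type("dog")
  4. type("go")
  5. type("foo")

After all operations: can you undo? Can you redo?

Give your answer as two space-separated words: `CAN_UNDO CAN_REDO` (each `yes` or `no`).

After op 1 (type): buf='dog' undo_depth=1 redo_depth=0
After op 2 (undo): buf='(empty)' undo_depth=0 redo_depth=1
After op 3 (type): buf='dog' undo_depth=1 redo_depth=0
After op 4 (type): buf='doggo' undo_depth=2 redo_depth=0
After op 5 (type): buf='doggofoo' undo_depth=3 redo_depth=0

Answer: yes no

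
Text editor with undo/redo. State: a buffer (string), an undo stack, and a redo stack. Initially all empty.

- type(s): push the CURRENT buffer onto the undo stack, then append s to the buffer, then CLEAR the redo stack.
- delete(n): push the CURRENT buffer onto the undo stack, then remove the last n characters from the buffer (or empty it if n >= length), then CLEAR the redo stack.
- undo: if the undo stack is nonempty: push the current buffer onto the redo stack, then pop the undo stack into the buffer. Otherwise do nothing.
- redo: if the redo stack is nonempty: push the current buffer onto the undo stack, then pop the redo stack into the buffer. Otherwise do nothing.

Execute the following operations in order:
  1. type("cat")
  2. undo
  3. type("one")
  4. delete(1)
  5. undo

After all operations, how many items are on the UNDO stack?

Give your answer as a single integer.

After op 1 (type): buf='cat' undo_depth=1 redo_depth=0
After op 2 (undo): buf='(empty)' undo_depth=0 redo_depth=1
After op 3 (type): buf='one' undo_depth=1 redo_depth=0
After op 4 (delete): buf='on' undo_depth=2 redo_depth=0
After op 5 (undo): buf='one' undo_depth=1 redo_depth=1

Answer: 1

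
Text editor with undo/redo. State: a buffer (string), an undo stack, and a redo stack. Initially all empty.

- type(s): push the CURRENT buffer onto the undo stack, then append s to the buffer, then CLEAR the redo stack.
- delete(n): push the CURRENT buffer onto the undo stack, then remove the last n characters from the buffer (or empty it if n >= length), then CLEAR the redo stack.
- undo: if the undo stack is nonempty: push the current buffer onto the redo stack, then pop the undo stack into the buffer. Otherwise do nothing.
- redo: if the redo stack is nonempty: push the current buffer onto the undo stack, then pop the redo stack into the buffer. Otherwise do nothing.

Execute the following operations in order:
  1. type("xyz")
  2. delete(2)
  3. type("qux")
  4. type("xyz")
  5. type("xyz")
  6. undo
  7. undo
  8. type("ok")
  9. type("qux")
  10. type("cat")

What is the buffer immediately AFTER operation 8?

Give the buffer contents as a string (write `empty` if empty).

Answer: xquxok

Derivation:
After op 1 (type): buf='xyz' undo_depth=1 redo_depth=0
After op 2 (delete): buf='x' undo_depth=2 redo_depth=0
After op 3 (type): buf='xqux' undo_depth=3 redo_depth=0
After op 4 (type): buf='xquxxyz' undo_depth=4 redo_depth=0
After op 5 (type): buf='xquxxyzxyz' undo_depth=5 redo_depth=0
After op 6 (undo): buf='xquxxyz' undo_depth=4 redo_depth=1
After op 7 (undo): buf='xqux' undo_depth=3 redo_depth=2
After op 8 (type): buf='xquxok' undo_depth=4 redo_depth=0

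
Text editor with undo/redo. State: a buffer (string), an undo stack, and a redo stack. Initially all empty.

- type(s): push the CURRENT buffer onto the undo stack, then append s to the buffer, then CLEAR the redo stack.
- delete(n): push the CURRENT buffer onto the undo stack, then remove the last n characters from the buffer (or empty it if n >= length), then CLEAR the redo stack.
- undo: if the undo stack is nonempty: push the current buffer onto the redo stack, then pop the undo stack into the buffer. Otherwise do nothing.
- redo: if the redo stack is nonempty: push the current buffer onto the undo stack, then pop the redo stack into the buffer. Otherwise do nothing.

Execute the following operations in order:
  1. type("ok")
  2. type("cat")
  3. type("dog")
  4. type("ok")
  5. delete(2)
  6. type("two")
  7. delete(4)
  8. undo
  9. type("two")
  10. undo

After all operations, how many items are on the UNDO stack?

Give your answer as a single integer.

After op 1 (type): buf='ok' undo_depth=1 redo_depth=0
After op 2 (type): buf='okcat' undo_depth=2 redo_depth=0
After op 3 (type): buf='okcatdog' undo_depth=3 redo_depth=0
After op 4 (type): buf='okcatdogok' undo_depth=4 redo_depth=0
After op 5 (delete): buf='okcatdog' undo_depth=5 redo_depth=0
After op 6 (type): buf='okcatdogtwo' undo_depth=6 redo_depth=0
After op 7 (delete): buf='okcatdo' undo_depth=7 redo_depth=0
After op 8 (undo): buf='okcatdogtwo' undo_depth=6 redo_depth=1
After op 9 (type): buf='okcatdogtwotwo' undo_depth=7 redo_depth=0
After op 10 (undo): buf='okcatdogtwo' undo_depth=6 redo_depth=1

Answer: 6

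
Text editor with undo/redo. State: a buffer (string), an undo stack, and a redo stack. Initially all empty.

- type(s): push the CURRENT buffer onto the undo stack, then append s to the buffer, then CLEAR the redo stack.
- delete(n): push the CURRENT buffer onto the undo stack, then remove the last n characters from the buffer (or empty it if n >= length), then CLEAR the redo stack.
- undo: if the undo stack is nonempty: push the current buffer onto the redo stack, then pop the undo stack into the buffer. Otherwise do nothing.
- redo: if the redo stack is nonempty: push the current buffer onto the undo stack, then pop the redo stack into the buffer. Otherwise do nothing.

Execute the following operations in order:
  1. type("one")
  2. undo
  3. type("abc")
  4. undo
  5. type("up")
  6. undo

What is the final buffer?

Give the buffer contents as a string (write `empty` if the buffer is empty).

Answer: empty

Derivation:
After op 1 (type): buf='one' undo_depth=1 redo_depth=0
After op 2 (undo): buf='(empty)' undo_depth=0 redo_depth=1
After op 3 (type): buf='abc' undo_depth=1 redo_depth=0
After op 4 (undo): buf='(empty)' undo_depth=0 redo_depth=1
After op 5 (type): buf='up' undo_depth=1 redo_depth=0
After op 6 (undo): buf='(empty)' undo_depth=0 redo_depth=1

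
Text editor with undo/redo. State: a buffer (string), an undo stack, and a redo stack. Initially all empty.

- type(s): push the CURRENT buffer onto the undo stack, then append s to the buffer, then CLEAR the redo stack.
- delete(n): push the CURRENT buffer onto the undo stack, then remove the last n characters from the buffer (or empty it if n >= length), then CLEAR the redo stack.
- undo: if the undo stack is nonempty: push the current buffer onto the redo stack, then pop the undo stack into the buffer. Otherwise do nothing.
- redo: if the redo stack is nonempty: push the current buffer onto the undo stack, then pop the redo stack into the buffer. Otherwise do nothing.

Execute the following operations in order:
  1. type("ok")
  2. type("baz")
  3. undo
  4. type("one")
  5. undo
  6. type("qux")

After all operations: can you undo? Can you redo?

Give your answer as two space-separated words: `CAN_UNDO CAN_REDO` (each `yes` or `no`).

After op 1 (type): buf='ok' undo_depth=1 redo_depth=0
After op 2 (type): buf='okbaz' undo_depth=2 redo_depth=0
After op 3 (undo): buf='ok' undo_depth=1 redo_depth=1
After op 4 (type): buf='okone' undo_depth=2 redo_depth=0
After op 5 (undo): buf='ok' undo_depth=1 redo_depth=1
After op 6 (type): buf='okqux' undo_depth=2 redo_depth=0

Answer: yes no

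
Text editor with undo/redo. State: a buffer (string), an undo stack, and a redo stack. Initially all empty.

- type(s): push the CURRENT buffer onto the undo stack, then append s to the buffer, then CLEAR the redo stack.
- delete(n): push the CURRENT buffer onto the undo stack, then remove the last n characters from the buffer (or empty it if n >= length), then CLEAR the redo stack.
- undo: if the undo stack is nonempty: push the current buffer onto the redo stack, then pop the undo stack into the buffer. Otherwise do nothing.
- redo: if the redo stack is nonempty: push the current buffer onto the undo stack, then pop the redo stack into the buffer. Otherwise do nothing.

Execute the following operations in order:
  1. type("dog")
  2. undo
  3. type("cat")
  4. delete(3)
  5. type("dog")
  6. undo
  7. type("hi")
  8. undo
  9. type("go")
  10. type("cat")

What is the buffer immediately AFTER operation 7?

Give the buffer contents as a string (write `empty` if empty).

After op 1 (type): buf='dog' undo_depth=1 redo_depth=0
After op 2 (undo): buf='(empty)' undo_depth=0 redo_depth=1
After op 3 (type): buf='cat' undo_depth=1 redo_depth=0
After op 4 (delete): buf='(empty)' undo_depth=2 redo_depth=0
After op 5 (type): buf='dog' undo_depth=3 redo_depth=0
After op 6 (undo): buf='(empty)' undo_depth=2 redo_depth=1
After op 7 (type): buf='hi' undo_depth=3 redo_depth=0

Answer: hi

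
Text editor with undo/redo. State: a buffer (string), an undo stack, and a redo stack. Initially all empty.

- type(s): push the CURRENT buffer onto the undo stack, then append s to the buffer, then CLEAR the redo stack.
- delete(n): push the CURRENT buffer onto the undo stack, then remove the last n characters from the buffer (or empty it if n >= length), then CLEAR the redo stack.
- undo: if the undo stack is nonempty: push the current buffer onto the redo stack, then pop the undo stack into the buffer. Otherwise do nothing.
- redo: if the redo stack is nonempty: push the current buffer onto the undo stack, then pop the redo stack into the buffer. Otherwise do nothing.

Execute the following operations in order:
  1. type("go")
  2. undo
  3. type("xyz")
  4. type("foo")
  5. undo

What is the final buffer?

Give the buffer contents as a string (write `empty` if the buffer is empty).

Answer: xyz

Derivation:
After op 1 (type): buf='go' undo_depth=1 redo_depth=0
After op 2 (undo): buf='(empty)' undo_depth=0 redo_depth=1
After op 3 (type): buf='xyz' undo_depth=1 redo_depth=0
After op 4 (type): buf='xyzfoo' undo_depth=2 redo_depth=0
After op 5 (undo): buf='xyz' undo_depth=1 redo_depth=1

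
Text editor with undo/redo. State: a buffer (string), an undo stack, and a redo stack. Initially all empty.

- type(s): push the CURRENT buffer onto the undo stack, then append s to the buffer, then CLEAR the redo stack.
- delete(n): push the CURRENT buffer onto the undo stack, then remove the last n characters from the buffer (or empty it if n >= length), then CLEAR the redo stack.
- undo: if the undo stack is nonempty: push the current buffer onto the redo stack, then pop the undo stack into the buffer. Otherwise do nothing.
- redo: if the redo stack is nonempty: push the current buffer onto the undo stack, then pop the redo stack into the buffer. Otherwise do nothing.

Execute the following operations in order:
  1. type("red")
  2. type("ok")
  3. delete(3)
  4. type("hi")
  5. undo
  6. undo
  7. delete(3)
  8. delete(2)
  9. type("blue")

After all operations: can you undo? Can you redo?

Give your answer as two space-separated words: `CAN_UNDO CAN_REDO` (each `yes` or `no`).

After op 1 (type): buf='red' undo_depth=1 redo_depth=0
After op 2 (type): buf='redok' undo_depth=2 redo_depth=0
After op 3 (delete): buf='re' undo_depth=3 redo_depth=0
After op 4 (type): buf='rehi' undo_depth=4 redo_depth=0
After op 5 (undo): buf='re' undo_depth=3 redo_depth=1
After op 6 (undo): buf='redok' undo_depth=2 redo_depth=2
After op 7 (delete): buf='re' undo_depth=3 redo_depth=0
After op 8 (delete): buf='(empty)' undo_depth=4 redo_depth=0
After op 9 (type): buf='blue' undo_depth=5 redo_depth=0

Answer: yes no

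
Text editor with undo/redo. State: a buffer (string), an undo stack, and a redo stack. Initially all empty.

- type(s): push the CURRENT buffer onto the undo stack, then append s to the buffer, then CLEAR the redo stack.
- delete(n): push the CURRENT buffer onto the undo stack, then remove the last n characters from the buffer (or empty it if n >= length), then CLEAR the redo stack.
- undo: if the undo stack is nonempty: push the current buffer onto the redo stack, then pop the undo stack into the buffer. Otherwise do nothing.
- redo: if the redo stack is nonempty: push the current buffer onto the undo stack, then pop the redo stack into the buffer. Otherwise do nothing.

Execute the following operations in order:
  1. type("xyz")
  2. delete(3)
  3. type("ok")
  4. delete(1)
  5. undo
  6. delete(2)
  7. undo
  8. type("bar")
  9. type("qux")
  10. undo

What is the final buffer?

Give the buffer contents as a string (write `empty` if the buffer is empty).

After op 1 (type): buf='xyz' undo_depth=1 redo_depth=0
After op 2 (delete): buf='(empty)' undo_depth=2 redo_depth=0
After op 3 (type): buf='ok' undo_depth=3 redo_depth=0
After op 4 (delete): buf='o' undo_depth=4 redo_depth=0
After op 5 (undo): buf='ok' undo_depth=3 redo_depth=1
After op 6 (delete): buf='(empty)' undo_depth=4 redo_depth=0
After op 7 (undo): buf='ok' undo_depth=3 redo_depth=1
After op 8 (type): buf='okbar' undo_depth=4 redo_depth=0
After op 9 (type): buf='okbarqux' undo_depth=5 redo_depth=0
After op 10 (undo): buf='okbar' undo_depth=4 redo_depth=1

Answer: okbar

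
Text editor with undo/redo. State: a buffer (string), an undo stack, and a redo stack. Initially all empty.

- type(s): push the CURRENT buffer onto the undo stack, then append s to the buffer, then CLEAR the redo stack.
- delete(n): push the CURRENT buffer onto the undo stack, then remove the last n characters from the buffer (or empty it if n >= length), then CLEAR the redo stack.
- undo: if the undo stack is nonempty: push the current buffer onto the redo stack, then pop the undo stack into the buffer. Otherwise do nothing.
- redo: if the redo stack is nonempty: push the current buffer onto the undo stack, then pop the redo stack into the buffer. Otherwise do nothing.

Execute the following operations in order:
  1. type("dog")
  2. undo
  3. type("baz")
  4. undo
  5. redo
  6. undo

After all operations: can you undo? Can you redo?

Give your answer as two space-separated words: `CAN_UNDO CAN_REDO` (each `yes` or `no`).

Answer: no yes

Derivation:
After op 1 (type): buf='dog' undo_depth=1 redo_depth=0
After op 2 (undo): buf='(empty)' undo_depth=0 redo_depth=1
After op 3 (type): buf='baz' undo_depth=1 redo_depth=0
After op 4 (undo): buf='(empty)' undo_depth=0 redo_depth=1
After op 5 (redo): buf='baz' undo_depth=1 redo_depth=0
After op 6 (undo): buf='(empty)' undo_depth=0 redo_depth=1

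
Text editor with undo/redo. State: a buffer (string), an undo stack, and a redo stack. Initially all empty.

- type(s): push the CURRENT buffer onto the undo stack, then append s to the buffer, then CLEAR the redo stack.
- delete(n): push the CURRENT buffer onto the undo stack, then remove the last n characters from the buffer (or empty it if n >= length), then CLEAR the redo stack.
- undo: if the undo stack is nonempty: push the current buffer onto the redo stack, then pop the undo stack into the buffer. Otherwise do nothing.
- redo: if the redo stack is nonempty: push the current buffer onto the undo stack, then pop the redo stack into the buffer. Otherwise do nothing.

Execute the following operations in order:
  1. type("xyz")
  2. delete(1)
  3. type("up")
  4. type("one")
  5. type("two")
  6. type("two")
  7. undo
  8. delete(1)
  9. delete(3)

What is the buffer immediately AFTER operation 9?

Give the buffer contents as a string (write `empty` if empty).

Answer: xyupon

Derivation:
After op 1 (type): buf='xyz' undo_depth=1 redo_depth=0
After op 2 (delete): buf='xy' undo_depth=2 redo_depth=0
After op 3 (type): buf='xyup' undo_depth=3 redo_depth=0
After op 4 (type): buf='xyupone' undo_depth=4 redo_depth=0
After op 5 (type): buf='xyuponetwo' undo_depth=5 redo_depth=0
After op 6 (type): buf='xyuponetwotwo' undo_depth=6 redo_depth=0
After op 7 (undo): buf='xyuponetwo' undo_depth=5 redo_depth=1
After op 8 (delete): buf='xyuponetw' undo_depth=6 redo_depth=0
After op 9 (delete): buf='xyupon' undo_depth=7 redo_depth=0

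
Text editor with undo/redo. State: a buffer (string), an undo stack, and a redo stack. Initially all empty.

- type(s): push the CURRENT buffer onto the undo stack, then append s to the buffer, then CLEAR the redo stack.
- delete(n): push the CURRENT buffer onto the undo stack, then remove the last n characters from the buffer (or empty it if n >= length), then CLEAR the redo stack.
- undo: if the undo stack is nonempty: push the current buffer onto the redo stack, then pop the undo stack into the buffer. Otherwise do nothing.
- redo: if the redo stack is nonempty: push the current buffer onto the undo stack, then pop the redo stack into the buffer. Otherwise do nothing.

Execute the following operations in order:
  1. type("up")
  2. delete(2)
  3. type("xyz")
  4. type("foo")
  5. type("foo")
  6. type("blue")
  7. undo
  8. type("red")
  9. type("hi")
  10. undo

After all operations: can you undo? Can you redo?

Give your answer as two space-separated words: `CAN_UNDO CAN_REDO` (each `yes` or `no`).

After op 1 (type): buf='up' undo_depth=1 redo_depth=0
After op 2 (delete): buf='(empty)' undo_depth=2 redo_depth=0
After op 3 (type): buf='xyz' undo_depth=3 redo_depth=0
After op 4 (type): buf='xyzfoo' undo_depth=4 redo_depth=0
After op 5 (type): buf='xyzfoofoo' undo_depth=5 redo_depth=0
After op 6 (type): buf='xyzfoofooblue' undo_depth=6 redo_depth=0
After op 7 (undo): buf='xyzfoofoo' undo_depth=5 redo_depth=1
After op 8 (type): buf='xyzfoofoored' undo_depth=6 redo_depth=0
After op 9 (type): buf='xyzfoofooredhi' undo_depth=7 redo_depth=0
After op 10 (undo): buf='xyzfoofoored' undo_depth=6 redo_depth=1

Answer: yes yes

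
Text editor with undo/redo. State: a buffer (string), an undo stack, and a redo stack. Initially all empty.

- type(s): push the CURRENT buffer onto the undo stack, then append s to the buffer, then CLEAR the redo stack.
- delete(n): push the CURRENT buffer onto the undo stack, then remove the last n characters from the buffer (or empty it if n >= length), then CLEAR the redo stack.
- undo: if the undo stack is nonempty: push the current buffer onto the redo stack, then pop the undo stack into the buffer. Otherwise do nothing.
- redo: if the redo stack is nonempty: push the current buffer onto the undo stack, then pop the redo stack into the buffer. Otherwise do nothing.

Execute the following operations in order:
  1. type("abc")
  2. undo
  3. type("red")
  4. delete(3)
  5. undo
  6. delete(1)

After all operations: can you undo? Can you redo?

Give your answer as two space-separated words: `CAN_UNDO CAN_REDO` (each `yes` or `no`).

After op 1 (type): buf='abc' undo_depth=1 redo_depth=0
After op 2 (undo): buf='(empty)' undo_depth=0 redo_depth=1
After op 3 (type): buf='red' undo_depth=1 redo_depth=0
After op 4 (delete): buf='(empty)' undo_depth=2 redo_depth=0
After op 5 (undo): buf='red' undo_depth=1 redo_depth=1
After op 6 (delete): buf='re' undo_depth=2 redo_depth=0

Answer: yes no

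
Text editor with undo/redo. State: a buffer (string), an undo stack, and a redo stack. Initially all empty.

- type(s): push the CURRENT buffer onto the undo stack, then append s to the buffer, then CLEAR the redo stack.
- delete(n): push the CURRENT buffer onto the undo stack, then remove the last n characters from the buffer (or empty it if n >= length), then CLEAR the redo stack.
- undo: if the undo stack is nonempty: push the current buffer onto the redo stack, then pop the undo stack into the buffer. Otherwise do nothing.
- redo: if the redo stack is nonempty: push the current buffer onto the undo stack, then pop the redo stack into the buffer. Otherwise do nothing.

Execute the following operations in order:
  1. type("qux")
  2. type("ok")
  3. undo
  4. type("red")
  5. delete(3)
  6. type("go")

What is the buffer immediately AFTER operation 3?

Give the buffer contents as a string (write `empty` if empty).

Answer: qux

Derivation:
After op 1 (type): buf='qux' undo_depth=1 redo_depth=0
After op 2 (type): buf='quxok' undo_depth=2 redo_depth=0
After op 3 (undo): buf='qux' undo_depth=1 redo_depth=1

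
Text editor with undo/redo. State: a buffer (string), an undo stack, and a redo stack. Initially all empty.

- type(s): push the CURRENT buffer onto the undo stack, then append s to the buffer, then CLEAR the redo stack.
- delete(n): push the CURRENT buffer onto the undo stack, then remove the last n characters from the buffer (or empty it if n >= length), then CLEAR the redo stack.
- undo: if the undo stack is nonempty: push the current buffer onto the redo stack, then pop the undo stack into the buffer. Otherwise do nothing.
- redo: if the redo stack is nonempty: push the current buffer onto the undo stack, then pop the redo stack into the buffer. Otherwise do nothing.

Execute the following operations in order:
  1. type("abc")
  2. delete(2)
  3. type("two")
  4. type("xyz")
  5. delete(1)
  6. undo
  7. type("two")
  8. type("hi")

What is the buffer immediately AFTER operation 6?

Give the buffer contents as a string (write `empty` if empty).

After op 1 (type): buf='abc' undo_depth=1 redo_depth=0
After op 2 (delete): buf='a' undo_depth=2 redo_depth=0
After op 3 (type): buf='atwo' undo_depth=3 redo_depth=0
After op 4 (type): buf='atwoxyz' undo_depth=4 redo_depth=0
After op 5 (delete): buf='atwoxy' undo_depth=5 redo_depth=0
After op 6 (undo): buf='atwoxyz' undo_depth=4 redo_depth=1

Answer: atwoxyz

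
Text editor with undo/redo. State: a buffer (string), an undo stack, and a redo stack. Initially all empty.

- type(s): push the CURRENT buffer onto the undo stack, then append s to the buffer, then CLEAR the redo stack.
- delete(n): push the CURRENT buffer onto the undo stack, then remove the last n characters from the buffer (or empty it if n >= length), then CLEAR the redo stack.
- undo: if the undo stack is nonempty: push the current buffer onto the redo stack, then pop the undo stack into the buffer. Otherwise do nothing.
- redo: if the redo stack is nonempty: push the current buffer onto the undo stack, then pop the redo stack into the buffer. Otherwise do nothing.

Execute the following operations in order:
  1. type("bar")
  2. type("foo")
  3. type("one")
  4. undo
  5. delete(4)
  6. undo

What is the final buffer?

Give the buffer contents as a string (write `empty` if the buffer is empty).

After op 1 (type): buf='bar' undo_depth=1 redo_depth=0
After op 2 (type): buf='barfoo' undo_depth=2 redo_depth=0
After op 3 (type): buf='barfooone' undo_depth=3 redo_depth=0
After op 4 (undo): buf='barfoo' undo_depth=2 redo_depth=1
After op 5 (delete): buf='ba' undo_depth=3 redo_depth=0
After op 6 (undo): buf='barfoo' undo_depth=2 redo_depth=1

Answer: barfoo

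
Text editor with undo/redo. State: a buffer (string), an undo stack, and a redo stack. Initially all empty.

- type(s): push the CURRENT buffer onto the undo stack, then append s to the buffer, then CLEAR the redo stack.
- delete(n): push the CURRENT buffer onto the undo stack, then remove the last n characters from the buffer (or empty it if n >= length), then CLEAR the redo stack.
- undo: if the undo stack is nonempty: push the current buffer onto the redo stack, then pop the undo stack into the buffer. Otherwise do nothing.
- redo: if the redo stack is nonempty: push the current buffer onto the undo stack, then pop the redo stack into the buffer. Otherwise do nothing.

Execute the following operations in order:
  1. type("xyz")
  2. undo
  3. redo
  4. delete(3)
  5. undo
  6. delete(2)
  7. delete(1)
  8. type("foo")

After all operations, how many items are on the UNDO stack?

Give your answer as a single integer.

Answer: 4

Derivation:
After op 1 (type): buf='xyz' undo_depth=1 redo_depth=0
After op 2 (undo): buf='(empty)' undo_depth=0 redo_depth=1
After op 3 (redo): buf='xyz' undo_depth=1 redo_depth=0
After op 4 (delete): buf='(empty)' undo_depth=2 redo_depth=0
After op 5 (undo): buf='xyz' undo_depth=1 redo_depth=1
After op 6 (delete): buf='x' undo_depth=2 redo_depth=0
After op 7 (delete): buf='(empty)' undo_depth=3 redo_depth=0
After op 8 (type): buf='foo' undo_depth=4 redo_depth=0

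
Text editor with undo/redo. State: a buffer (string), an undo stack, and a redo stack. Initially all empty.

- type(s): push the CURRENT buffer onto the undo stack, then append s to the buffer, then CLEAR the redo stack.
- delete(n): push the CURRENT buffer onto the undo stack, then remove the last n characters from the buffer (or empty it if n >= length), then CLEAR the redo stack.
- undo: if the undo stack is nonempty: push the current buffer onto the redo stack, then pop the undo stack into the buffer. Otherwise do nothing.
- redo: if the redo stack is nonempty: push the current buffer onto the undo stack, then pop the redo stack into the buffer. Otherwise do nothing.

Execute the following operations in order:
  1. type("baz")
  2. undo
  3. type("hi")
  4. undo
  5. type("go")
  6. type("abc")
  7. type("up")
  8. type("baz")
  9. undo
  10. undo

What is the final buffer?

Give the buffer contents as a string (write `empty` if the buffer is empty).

Answer: goabc

Derivation:
After op 1 (type): buf='baz' undo_depth=1 redo_depth=0
After op 2 (undo): buf='(empty)' undo_depth=0 redo_depth=1
After op 3 (type): buf='hi' undo_depth=1 redo_depth=0
After op 4 (undo): buf='(empty)' undo_depth=0 redo_depth=1
After op 5 (type): buf='go' undo_depth=1 redo_depth=0
After op 6 (type): buf='goabc' undo_depth=2 redo_depth=0
After op 7 (type): buf='goabcup' undo_depth=3 redo_depth=0
After op 8 (type): buf='goabcupbaz' undo_depth=4 redo_depth=0
After op 9 (undo): buf='goabcup' undo_depth=3 redo_depth=1
After op 10 (undo): buf='goabc' undo_depth=2 redo_depth=2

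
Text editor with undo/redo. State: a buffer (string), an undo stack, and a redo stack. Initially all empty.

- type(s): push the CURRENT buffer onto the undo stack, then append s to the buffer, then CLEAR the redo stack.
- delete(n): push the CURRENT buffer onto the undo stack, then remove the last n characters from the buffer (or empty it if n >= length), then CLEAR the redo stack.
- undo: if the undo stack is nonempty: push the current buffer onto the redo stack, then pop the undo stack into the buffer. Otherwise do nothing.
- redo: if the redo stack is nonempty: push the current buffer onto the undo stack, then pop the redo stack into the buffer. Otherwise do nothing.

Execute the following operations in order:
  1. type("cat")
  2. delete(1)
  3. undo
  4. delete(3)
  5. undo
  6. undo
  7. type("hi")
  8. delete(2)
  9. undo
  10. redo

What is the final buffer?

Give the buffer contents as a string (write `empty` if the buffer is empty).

After op 1 (type): buf='cat' undo_depth=1 redo_depth=0
After op 2 (delete): buf='ca' undo_depth=2 redo_depth=0
After op 3 (undo): buf='cat' undo_depth=1 redo_depth=1
After op 4 (delete): buf='(empty)' undo_depth=2 redo_depth=0
After op 5 (undo): buf='cat' undo_depth=1 redo_depth=1
After op 6 (undo): buf='(empty)' undo_depth=0 redo_depth=2
After op 7 (type): buf='hi' undo_depth=1 redo_depth=0
After op 8 (delete): buf='(empty)' undo_depth=2 redo_depth=0
After op 9 (undo): buf='hi' undo_depth=1 redo_depth=1
After op 10 (redo): buf='(empty)' undo_depth=2 redo_depth=0

Answer: empty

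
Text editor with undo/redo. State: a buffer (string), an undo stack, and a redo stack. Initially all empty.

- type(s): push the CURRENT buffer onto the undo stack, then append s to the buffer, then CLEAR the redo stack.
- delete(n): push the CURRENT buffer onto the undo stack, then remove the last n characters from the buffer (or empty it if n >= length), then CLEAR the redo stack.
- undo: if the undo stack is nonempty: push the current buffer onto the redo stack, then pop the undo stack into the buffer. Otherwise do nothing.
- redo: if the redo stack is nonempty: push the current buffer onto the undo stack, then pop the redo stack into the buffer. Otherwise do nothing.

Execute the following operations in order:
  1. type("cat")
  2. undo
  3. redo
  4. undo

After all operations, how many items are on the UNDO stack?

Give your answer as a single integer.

Answer: 0

Derivation:
After op 1 (type): buf='cat' undo_depth=1 redo_depth=0
After op 2 (undo): buf='(empty)' undo_depth=0 redo_depth=1
After op 3 (redo): buf='cat' undo_depth=1 redo_depth=0
After op 4 (undo): buf='(empty)' undo_depth=0 redo_depth=1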